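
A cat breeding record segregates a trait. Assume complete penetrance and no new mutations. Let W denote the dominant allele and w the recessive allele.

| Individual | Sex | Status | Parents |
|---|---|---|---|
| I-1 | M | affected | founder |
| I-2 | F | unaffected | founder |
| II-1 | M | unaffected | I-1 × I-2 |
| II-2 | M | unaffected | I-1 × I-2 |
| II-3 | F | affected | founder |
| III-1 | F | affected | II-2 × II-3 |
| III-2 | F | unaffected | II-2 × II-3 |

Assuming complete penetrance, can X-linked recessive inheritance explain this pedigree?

Under X-linked recessive, III-1 (affected, female) cannot arise from II-2 (unaffected) × II-3 (affected).

No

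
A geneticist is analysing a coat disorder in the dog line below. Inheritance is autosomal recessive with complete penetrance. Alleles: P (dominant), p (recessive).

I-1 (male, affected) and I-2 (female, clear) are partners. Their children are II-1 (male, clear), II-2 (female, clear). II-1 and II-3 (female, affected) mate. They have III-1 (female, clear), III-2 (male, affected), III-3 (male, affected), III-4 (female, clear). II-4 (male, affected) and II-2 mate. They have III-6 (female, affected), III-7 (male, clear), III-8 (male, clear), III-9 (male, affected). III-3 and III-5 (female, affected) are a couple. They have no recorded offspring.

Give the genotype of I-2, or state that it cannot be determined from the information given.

I-2's phenotype allows PP or Pp, and no parent or child forces a single allele at both positions; consistent genotype assignments exist with I-2 as PP or Pp.

cannot be determined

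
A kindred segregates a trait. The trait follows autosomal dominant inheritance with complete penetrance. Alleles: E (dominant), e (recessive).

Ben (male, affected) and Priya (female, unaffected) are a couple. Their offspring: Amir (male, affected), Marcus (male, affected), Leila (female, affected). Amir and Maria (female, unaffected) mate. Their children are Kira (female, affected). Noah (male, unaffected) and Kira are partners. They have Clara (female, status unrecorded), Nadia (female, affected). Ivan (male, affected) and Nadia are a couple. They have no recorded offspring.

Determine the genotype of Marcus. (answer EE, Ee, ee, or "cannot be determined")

From phenotype alone, Marcus is EE or Ee.
Marcus is affected so carries E and received e from Priya (ee), so Marcus is Ee.

Ee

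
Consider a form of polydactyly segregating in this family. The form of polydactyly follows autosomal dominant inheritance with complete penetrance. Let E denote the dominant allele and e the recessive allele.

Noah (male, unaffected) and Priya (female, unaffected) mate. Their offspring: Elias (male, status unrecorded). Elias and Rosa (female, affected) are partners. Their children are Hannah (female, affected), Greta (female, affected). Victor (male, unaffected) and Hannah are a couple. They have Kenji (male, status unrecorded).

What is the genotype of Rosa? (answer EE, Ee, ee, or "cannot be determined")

cannot be determined

Rosa's phenotype allows EE or Ee, and no parent or child forces a single allele at both positions; consistent genotype assignments exist with Rosa as EE or Ee.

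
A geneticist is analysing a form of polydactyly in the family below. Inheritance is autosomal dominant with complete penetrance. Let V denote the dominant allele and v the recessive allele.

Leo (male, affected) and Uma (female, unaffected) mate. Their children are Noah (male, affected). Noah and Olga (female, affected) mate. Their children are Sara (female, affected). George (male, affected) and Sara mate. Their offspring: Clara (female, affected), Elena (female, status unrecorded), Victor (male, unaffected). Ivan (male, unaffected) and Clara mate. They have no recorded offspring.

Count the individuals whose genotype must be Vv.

Obligate heterozygotes: Noah is affected so carries V and received v from Uma (vv), so Noah is Vv; Sara is affected so carries V and passed v to Victor (vv), so Sara is Vv; George is affected so carries V and passed v to Victor (vv), so George is Vv.
Every other individual is either homozygous by phenotype or has at least one consistent homozygous assignment, so the count is 3.

3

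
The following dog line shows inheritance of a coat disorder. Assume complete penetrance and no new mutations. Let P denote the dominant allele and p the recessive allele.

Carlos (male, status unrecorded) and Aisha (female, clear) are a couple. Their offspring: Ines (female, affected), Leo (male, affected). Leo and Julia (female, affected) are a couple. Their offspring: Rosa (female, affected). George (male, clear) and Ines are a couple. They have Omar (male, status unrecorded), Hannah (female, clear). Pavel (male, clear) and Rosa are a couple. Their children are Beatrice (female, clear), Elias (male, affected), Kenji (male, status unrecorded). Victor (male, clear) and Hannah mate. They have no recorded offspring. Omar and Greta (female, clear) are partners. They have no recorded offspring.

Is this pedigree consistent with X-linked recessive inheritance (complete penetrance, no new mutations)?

Yes

A consistent assignment under X-linked recessive exists: Carlos X^p Y, Aisha X^P X^p, Ines X^p X^p, Leo X^p Y, Julia X^p X^p, George X^P Y, Rosa X^p X^p, Pavel X^P Y, Omar X^p Y, Hannah X^P X^p, Victor X^P Y, Greta X^P X^P, Beatrice X^P X^p, Elias X^p Y, Kenji X^p Y.
In this assignment every recorded phenotype matches its genotype and every non-founder's genotype is obtainable from its parents' genotypes, so the pedigree is consistent.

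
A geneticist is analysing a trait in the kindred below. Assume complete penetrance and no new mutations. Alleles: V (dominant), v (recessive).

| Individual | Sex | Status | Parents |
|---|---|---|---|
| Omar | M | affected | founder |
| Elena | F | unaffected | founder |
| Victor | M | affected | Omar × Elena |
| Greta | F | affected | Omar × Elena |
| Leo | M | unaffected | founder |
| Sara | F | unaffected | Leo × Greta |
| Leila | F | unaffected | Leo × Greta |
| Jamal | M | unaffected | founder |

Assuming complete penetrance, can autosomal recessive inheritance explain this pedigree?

A consistent assignment under autosomal recessive exists: Omar vv, Elena Vv, Victor vv, Greta vv, Leo VV, Sara Vv, Leila Vv, Jamal VV.
In this assignment every recorded phenotype matches its genotype and every non-founder's genotype is obtainable from its parents' genotypes, so the pedigree is consistent.

Yes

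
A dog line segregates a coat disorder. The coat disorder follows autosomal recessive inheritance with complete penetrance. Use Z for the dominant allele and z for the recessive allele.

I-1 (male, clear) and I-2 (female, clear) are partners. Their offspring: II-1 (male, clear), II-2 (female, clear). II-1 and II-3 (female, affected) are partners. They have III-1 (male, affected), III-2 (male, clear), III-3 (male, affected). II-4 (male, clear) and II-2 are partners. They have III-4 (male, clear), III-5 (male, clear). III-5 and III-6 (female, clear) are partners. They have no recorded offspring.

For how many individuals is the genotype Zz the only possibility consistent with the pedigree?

Obligate heterozygotes: II-1 is clear so carries Z and passed z to III-1 (zz), so II-1 is Zz; III-2 is clear so carries Z and received z from II-3 (zz), so III-2 is Zz.
Every other individual is either homozygous by phenotype or has at least one consistent homozygous assignment, so the count is 2.

2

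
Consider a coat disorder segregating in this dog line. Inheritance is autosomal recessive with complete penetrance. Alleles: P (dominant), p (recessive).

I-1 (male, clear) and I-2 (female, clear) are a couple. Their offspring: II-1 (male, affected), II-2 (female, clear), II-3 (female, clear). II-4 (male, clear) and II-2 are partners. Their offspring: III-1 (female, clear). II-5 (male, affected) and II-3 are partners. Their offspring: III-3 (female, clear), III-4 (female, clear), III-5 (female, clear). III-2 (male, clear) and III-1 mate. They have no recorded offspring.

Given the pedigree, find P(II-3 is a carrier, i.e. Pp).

I-1 is clear so carries P and passed p to II-1 (pp), so I-1 is Pp.
I-2 is clear so carries P and passed p to II-1 (pp), so I-2 is Pp.
Their cross gives offspring ratios 1/4 PP : 1/2 Pp : 1/4 pp. Conditioning on II-3 being clear, P(Pp) = 1/2 / 3/4 = 2/3 before taking II-3's own offspring into account.
II-5 is affected, so II-5 is pp.
Now use II-3's offspring. Probability of each recorded status — clear daughter III-3: 1/2 if II-3 is Pp, 1 if PP; clear daughter III-4: 1/2 if II-3 is Pp, 1 if PP; clear daughter III-5: 1/2 if II-3 is Pp, 1 if PP.
Bayes: P(Pp) = 2/3·1/8 / (2/3·1/8 + 1/3·1) = 1/5.

1/5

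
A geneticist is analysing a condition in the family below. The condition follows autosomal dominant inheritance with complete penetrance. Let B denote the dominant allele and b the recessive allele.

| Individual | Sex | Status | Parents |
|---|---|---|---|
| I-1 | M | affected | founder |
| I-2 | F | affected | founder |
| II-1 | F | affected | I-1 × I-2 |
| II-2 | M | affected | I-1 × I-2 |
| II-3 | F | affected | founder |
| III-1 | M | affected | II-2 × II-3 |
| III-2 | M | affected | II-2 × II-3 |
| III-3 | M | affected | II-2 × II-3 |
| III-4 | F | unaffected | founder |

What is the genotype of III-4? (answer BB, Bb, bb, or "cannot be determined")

III-4 is unaffected, so III-4 is bb.

bb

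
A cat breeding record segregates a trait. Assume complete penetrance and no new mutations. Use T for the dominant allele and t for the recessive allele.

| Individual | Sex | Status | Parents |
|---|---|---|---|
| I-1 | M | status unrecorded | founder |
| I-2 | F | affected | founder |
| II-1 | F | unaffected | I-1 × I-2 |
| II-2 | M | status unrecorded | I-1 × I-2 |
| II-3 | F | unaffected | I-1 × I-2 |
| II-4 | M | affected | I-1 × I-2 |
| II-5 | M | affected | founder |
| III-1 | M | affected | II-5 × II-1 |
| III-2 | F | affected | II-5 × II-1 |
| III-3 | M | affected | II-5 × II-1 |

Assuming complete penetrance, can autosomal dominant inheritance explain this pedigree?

Yes

A consistent assignment under autosomal dominant exists: I-1 Tt, I-2 Tt, II-1 tt, II-2 TT, II-3 tt, II-4 TT, II-5 TT, III-1 Tt, III-2 Tt, III-3 Tt.
In this assignment every recorded phenotype matches its genotype and every non-founder's genotype is obtainable from its parents' genotypes, so the pedigree is consistent.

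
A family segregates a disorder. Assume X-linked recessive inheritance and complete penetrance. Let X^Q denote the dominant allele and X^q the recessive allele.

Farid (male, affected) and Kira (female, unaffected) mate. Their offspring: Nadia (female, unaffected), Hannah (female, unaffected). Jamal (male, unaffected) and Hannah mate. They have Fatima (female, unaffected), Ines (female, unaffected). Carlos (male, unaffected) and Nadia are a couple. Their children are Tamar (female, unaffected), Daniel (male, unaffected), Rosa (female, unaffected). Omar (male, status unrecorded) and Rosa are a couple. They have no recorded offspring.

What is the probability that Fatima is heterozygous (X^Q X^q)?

1/2

Jamal is unaffected, so Jamal is X^Q Y.
Hannah is unaffected so carries Q and received q from Farid (X^q Y), so Hannah is X^Q X^q.
Their cross gives offspring ratios 1/2 X^Q X^Q : 1/2 X^Q X^q. Conditioning on Fatima being unaffected, P(X^Q X^q) = 1/2 / 1 = 1/2.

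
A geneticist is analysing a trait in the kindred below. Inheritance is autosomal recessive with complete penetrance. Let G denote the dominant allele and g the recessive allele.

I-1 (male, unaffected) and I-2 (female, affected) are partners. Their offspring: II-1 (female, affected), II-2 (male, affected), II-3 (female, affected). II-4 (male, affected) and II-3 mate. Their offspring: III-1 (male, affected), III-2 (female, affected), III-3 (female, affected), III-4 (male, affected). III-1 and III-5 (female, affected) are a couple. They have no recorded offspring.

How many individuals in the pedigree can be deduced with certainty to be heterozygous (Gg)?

Obligate heterozygotes: I-1 is unaffected so carries G and passed g to II-1 (gg), so I-1 is Gg.
Every other individual is either homozygous by phenotype or has at least one consistent homozygous assignment, so the count is 1.

1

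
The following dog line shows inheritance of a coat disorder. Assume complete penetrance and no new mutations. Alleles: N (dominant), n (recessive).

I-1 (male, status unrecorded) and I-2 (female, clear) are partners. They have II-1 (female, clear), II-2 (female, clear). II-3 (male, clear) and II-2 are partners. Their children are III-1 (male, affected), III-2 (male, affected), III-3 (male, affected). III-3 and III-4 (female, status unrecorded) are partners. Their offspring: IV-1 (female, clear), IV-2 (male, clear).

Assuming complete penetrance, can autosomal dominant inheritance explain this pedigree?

No

Under autosomal dominant, III-1 (affected, male) cannot arise from II-3 (clear) × II-2 (clear).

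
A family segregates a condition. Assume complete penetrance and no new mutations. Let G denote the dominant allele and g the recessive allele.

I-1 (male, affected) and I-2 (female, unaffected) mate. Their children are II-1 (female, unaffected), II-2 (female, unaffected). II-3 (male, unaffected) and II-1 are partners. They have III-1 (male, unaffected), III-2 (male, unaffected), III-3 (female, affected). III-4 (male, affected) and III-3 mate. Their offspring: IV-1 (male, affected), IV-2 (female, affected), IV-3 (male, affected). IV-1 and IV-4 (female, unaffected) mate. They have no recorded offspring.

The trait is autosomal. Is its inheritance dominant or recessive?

II-3 and II-1 are both unaffected yet have an affected child III-3. Under dominance, an affected child requires at least one affected parent, so the trait cannot be dominant.

recessive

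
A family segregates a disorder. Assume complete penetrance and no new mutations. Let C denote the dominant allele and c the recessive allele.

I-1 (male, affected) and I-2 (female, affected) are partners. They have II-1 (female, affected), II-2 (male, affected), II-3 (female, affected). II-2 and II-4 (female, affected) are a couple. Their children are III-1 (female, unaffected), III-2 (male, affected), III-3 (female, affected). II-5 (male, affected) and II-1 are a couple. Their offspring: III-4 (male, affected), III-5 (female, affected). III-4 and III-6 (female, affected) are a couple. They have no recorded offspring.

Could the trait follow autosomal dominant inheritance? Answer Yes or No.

Yes

A consistent assignment under autosomal dominant exists: I-1 CC, I-2 Cc, II-1 CC, II-2 Cc, II-3 CC, II-4 Cc, II-5 CC, III-1 cc, III-2 CC, III-3 CC, III-4 CC, III-5 CC, III-6 CC.
In this assignment every recorded phenotype matches its genotype and every non-founder's genotype is obtainable from its parents' genotypes, so the pedigree is consistent.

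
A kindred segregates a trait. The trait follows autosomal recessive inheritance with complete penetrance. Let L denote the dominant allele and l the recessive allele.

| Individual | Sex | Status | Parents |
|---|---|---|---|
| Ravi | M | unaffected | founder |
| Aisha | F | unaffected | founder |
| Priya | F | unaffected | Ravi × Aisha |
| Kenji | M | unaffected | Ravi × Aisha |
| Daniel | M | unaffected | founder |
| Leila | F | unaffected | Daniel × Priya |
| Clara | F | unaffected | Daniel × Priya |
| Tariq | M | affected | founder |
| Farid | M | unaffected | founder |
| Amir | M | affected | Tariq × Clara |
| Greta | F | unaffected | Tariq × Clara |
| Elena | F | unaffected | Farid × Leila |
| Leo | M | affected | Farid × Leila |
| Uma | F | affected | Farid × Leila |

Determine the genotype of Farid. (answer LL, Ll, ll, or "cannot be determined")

From phenotype alone, Farid is LL or Ll.
Farid is unaffected so carries L and passed l to Leo (ll), so Farid is Ll.

Ll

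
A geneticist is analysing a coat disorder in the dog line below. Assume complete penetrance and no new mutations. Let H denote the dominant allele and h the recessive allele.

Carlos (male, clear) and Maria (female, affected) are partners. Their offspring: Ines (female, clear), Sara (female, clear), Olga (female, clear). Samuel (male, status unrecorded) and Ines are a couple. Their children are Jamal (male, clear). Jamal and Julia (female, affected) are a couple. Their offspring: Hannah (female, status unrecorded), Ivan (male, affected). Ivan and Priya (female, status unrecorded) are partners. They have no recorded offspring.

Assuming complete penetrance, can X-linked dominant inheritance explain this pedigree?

Yes

A consistent assignment under X-linked dominant exists: Carlos X^h Y, Maria X^H X^h, Ines X^h X^h, Sara X^h X^h, Olga X^h X^h, Samuel X^H Y, Jamal X^h Y, Julia X^H X^H, Hannah X^H X^h, Ivan X^H Y, Priya X^H X^H.
In this assignment every recorded phenotype matches its genotype and every non-founder's genotype is obtainable from its parents' genotypes, so the pedigree is consistent.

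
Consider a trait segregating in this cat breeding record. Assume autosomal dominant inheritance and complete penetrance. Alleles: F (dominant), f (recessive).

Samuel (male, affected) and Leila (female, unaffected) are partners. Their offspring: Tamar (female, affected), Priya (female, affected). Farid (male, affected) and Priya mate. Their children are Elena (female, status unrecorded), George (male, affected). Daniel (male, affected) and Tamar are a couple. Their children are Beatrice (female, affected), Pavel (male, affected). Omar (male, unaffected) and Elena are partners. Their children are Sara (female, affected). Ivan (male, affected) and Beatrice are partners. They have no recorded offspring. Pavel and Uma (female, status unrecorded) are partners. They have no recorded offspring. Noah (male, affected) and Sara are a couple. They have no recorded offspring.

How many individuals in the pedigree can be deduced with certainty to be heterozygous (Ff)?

Obligate heterozygotes: Tamar is affected so carries F and received f from Leila (ff), so Tamar is Ff; Priya is affected so carries F and received f from Leila (ff), so Priya is Ff; Sara is affected so carries F and received f from Omar (ff), so Sara is Ff.
Every other individual is either homozygous by phenotype or has at least one consistent homozygous assignment, so the count is 3.

3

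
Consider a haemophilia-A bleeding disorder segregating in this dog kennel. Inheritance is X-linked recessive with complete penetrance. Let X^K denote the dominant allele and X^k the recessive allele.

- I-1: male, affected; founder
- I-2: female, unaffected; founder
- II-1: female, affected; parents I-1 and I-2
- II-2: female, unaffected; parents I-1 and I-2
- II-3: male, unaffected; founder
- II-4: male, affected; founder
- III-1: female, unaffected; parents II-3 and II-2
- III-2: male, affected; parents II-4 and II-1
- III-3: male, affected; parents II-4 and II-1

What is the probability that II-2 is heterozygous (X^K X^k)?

1

II-2 is unaffected so carries K and received k from I-1 (X^k Y), so II-2 is X^K X^k, giving P(X^K X^k) = 1.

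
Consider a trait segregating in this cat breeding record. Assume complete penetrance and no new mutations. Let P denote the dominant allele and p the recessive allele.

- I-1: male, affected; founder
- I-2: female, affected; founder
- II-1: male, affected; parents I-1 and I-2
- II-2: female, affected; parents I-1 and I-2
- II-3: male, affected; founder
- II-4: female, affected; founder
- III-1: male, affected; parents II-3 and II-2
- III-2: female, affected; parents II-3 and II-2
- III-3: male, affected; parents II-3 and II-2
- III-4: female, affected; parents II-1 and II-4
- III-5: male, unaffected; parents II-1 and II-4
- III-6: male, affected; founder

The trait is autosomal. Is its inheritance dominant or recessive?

dominant

II-1 and II-4 are both affected yet have an unaffected child III-5. Under a recessive model two affected parents are homozygous and every child would be affected, so the trait cannot be recessive.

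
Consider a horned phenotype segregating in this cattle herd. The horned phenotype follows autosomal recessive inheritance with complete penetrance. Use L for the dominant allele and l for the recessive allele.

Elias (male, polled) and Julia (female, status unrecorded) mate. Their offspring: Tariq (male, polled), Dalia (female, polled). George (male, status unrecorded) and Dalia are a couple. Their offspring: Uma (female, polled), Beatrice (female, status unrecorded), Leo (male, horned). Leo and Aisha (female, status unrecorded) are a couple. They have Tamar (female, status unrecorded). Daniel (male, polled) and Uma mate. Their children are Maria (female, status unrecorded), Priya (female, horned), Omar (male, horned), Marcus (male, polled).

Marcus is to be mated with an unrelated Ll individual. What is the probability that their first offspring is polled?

5/6

Daniel is polled so carries L and passed l to Priya (ll), so Daniel is Ll.
Uma is polled so carries L and passed l to Priya (ll), so Uma is Ll.
Marcus is a polled offspring of Daniel (Ll) × Uma (Ll), whose cross gives 1/4 LL : 1/2 Ll : 1/4 ll; conditioning on being polled, Marcus is LL with probability 1/3, Ll with probability 2/3.
Summing over parental genotype combinations, P(offspring is polled) = 1/3·1 + 2/3·3/4 = 5/6.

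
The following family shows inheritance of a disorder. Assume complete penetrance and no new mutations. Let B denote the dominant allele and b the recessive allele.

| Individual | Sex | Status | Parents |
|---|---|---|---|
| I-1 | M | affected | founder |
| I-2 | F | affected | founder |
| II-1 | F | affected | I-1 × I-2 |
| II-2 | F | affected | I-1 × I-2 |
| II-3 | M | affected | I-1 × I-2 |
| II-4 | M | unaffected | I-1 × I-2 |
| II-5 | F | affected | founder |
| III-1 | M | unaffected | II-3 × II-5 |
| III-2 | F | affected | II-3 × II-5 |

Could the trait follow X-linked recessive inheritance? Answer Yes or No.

Under X-linked recessive, II-4 (unaffected, male) cannot arise from I-1 (affected) × I-2 (affected).

No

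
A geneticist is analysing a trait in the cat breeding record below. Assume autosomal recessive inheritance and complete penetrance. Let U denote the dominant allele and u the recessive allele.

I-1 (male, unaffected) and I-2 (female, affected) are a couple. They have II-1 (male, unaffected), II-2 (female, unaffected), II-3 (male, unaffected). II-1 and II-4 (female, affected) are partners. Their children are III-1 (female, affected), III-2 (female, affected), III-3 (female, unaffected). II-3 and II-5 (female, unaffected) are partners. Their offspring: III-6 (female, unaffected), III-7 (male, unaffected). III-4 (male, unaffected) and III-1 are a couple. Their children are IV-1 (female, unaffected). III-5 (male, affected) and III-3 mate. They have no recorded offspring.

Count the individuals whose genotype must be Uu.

Obligate heterozygotes: II-1 is unaffected so carries U and received u from I-2 (uu), so II-1 is Uu; II-2 is unaffected so carries U and received u from I-2 (uu), so II-2 is Uu; II-3 is unaffected so carries U and received u from I-2 (uu), so II-3 is Uu; III-3 is unaffected so carries U and received u from II-4 (uu), so III-3 is Uu; IV-1 is unaffected so carries U and received u from III-1 (uu), so IV-1 is Uu.
Every other individual is either homozygous by phenotype or has at least one consistent homozygous assignment, so the count is 5.

5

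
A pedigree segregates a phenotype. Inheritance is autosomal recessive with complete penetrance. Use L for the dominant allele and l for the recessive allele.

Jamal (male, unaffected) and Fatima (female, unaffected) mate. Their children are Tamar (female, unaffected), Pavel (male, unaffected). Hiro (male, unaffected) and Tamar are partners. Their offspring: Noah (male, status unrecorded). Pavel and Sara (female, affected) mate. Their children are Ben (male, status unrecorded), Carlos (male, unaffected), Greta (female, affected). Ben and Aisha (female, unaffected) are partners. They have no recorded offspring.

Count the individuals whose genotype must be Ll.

Obligate heterozygotes: Pavel is unaffected so carries L and passed l to Greta (ll), so Pavel is Ll; Carlos is unaffected so carries L and received l from Sara (ll), so Carlos is Ll.
Every other individual is either homozygous by phenotype or has at least one consistent homozygous assignment, so the count is 2.

2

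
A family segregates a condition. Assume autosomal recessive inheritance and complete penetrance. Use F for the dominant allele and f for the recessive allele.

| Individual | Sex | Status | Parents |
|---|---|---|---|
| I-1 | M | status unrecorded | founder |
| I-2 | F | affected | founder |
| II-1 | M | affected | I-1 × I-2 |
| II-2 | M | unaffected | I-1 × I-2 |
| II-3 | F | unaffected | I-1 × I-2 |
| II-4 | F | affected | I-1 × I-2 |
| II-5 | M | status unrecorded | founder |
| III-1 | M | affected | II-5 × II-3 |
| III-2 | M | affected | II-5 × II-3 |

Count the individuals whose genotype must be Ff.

3

Obligate heterozygotes: I-1 passed F to II-2 (Ff, whose f came from I-2) and passed f to II-1 (ff), so I-1 is Ff; II-2 is unaffected so carries F and received f from I-2 (ff), so II-2 is Ff; II-3 is unaffected so carries F and received f from I-2 (ff), so II-3 is Ff.
Every other individual is either homozygous by phenotype or has at least one consistent homozygous assignment, so the count is 3.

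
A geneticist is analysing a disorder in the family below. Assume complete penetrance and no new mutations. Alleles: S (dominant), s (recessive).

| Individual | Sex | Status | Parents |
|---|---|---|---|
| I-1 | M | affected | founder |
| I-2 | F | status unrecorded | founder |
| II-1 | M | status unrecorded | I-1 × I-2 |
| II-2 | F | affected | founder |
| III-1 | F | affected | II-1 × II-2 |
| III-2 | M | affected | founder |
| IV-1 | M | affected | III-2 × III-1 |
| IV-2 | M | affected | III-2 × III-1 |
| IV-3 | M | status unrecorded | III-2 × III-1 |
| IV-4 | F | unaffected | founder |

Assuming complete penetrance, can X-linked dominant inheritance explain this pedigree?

A consistent assignment under X-linked dominant exists: I-1 X^S Y, I-2 X^S X^S, II-1 X^S Y, II-2 X^S X^S, III-1 X^S X^S, III-2 X^S Y, IV-1 X^S Y, IV-2 X^S Y, IV-3 X^S Y, IV-4 X^s X^s.
In this assignment every recorded phenotype matches its genotype and every non-founder's genotype is obtainable from its parents' genotypes, so the pedigree is consistent.

Yes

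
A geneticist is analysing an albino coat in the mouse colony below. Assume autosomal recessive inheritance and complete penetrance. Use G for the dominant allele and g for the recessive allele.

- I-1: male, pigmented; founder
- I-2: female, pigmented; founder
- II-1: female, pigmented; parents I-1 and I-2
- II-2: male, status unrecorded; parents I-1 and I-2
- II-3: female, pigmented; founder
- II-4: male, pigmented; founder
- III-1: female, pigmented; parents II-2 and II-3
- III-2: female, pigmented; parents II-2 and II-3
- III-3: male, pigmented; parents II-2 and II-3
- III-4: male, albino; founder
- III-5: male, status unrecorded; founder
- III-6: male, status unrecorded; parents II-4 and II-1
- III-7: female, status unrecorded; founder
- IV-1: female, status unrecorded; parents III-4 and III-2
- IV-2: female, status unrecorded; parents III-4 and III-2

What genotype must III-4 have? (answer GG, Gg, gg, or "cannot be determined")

gg

III-4 is albino, so III-4 is gg.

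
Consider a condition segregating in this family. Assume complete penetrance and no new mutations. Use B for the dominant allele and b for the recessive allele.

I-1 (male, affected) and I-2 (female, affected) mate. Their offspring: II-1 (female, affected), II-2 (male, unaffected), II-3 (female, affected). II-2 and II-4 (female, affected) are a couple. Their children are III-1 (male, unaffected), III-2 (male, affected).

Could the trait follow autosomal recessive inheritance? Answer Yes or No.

No

Under autosomal recessive, II-2 (unaffected, male) cannot arise from I-1 (affected) × I-2 (affected).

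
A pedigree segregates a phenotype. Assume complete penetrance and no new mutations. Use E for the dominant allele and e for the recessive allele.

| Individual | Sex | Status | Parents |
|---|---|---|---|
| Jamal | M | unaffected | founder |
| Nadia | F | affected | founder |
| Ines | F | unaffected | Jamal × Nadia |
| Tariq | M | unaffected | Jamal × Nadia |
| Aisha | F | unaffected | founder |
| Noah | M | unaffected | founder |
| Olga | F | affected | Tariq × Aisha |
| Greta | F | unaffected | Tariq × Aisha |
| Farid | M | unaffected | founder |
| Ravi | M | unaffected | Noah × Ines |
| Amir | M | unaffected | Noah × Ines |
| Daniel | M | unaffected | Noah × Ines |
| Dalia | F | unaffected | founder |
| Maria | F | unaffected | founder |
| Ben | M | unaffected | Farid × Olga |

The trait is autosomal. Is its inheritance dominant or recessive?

Tariq and Aisha are both unaffected yet have an affected child Olga. Under dominance, an affected child requires at least one affected parent, so the trait cannot be dominant.

recessive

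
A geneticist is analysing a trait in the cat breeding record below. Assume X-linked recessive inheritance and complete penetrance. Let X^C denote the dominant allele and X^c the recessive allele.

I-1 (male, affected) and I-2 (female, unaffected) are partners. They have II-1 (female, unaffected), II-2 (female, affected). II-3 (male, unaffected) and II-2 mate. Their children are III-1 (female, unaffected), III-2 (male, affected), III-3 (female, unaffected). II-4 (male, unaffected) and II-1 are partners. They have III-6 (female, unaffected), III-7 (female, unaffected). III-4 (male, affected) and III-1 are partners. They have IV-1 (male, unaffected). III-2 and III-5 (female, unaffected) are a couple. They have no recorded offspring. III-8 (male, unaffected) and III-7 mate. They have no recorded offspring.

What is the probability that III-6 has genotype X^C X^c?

II-4 is unaffected, so II-4 is X^C Y.
II-1 is unaffected so carries C and received c from I-1 (X^c Y), so II-1 is X^C X^c.
Their cross gives offspring ratios 1/2 X^C X^C : 1/2 X^C X^c. Conditioning on III-6 being unaffected, P(X^C X^c) = 1/2 / 1 = 1/2.

1/2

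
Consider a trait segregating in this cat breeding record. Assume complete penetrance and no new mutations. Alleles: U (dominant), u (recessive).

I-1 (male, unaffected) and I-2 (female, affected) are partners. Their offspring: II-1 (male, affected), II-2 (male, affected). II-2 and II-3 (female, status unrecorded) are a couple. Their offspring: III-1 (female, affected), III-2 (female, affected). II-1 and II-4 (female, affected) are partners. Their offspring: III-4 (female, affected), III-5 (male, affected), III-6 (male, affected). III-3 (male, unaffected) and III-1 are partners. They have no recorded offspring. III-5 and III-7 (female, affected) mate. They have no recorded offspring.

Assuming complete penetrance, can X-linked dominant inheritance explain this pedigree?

A consistent assignment under X-linked dominant exists: I-1 X^u Y, I-2 X^U X^U, II-1 X^U Y, II-2 X^U Y, II-3 X^U X^U, II-4 X^U X^U, III-1 X^U X^U, III-2 X^U X^U, III-3 X^u Y, III-4 X^U X^U, III-5 X^U Y, III-6 X^U Y, III-7 X^U X^U.
In this assignment every recorded phenotype matches its genotype and every non-founder's genotype is obtainable from its parents' genotypes, so the pedigree is consistent.

Yes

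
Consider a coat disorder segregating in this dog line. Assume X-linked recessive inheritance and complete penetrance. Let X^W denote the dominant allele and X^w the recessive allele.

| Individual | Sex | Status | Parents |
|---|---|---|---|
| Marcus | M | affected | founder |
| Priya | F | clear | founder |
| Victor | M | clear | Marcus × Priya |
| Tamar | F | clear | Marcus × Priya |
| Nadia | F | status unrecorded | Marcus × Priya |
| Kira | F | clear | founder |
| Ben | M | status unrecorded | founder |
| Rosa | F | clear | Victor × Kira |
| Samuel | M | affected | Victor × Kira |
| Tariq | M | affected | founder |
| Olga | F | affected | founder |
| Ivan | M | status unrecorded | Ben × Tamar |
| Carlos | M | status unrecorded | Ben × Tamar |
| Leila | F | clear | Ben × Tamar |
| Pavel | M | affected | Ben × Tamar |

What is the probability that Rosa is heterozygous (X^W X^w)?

1/2

Victor is clear, so Victor is X^W Y.
Kira is clear so carries W and passed w to Samuel (X^w Y), so Kira is X^W X^w.
Their cross gives offspring ratios 1/2 X^W X^W : 1/2 X^W X^w. Conditioning on Rosa being clear, P(X^W X^w) = 1/2 / 1 = 1/2.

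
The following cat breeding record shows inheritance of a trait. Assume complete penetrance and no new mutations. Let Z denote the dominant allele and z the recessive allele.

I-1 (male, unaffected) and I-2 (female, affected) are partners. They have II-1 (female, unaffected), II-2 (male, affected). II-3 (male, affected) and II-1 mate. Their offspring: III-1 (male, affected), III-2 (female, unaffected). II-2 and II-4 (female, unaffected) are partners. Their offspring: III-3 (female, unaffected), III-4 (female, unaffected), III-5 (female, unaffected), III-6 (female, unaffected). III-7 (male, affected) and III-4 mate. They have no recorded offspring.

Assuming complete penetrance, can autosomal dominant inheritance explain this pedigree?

Yes

A consistent assignment under autosomal dominant exists: I-1 zz, I-2 Zz, II-1 zz, II-2 Zz, II-3 Zz, II-4 zz, III-1 Zz, III-2 zz, III-3 zz, III-4 zz, III-5 zz, III-6 zz, III-7 ZZ.
In this assignment every recorded phenotype matches its genotype and every non-founder's genotype is obtainable from its parents' genotypes, so the pedigree is consistent.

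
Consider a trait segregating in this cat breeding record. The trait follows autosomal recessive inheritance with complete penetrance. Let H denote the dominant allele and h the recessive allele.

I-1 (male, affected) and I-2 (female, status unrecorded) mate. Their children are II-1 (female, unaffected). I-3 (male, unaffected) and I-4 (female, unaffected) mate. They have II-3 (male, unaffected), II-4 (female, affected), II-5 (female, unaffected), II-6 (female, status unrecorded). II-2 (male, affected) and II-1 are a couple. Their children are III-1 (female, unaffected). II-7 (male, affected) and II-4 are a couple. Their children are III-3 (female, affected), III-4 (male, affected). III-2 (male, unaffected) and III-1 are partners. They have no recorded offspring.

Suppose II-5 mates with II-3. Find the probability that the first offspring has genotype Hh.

I-3 is unaffected so carries H and passed h to II-4 (hh), so I-3 is Hh.
I-4 is unaffected so carries H and passed h to II-4 (hh), so I-4 is Hh.
II-5 is an unaffected offspring of I-3 (Hh) × I-4 (Hh), whose cross gives 1/4 HH : 1/2 Hh : 1/4 hh; conditioning on being unaffected, II-5 is HH with probability 1/3, Hh with probability 2/3.
II-3 is an unaffected offspring of I-3 (Hh) × I-4 (Hh), whose cross gives 1/4 HH : 1/2 Hh : 1/4 hh; conditioning on being unaffected, II-3 is HH with probability 1/3, Hh with probability 2/3.
Summing over parental genotype combinations, P(offspring has genotype Hh) = 2/9·1/2 + 2/9·1/2 + 4/9·1/2 = 4/9.

4/9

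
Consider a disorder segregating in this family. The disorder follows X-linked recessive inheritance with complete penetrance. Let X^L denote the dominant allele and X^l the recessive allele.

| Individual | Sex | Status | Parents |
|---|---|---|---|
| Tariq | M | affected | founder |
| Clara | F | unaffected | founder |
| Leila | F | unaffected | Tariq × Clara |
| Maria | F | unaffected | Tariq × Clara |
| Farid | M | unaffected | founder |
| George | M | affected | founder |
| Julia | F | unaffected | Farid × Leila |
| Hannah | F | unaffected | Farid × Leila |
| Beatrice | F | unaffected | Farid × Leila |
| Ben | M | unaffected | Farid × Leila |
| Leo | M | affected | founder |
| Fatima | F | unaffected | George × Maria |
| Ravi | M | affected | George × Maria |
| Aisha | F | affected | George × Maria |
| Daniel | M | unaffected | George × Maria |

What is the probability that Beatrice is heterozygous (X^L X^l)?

1/2

Farid is unaffected, so Farid is X^L Y.
Leila is unaffected so carries L and received l from Tariq (X^l Y), so Leila is X^L X^l.
Their cross gives offspring ratios 1/2 X^L X^L : 1/2 X^L X^l. Conditioning on Beatrice being unaffected, P(X^L X^l) = 1/2 / 1 = 1/2.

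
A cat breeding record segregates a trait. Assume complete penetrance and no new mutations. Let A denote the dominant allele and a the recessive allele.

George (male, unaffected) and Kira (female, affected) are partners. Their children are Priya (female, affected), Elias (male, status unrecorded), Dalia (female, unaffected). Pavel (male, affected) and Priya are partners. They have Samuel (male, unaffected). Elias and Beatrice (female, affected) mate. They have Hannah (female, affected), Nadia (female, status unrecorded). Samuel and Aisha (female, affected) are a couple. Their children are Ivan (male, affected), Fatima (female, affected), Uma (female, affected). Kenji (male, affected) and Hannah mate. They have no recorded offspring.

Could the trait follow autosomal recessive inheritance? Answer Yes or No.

Under autosomal recessive, Samuel (unaffected, male) cannot arise from Pavel (affected) × Priya (affected).

No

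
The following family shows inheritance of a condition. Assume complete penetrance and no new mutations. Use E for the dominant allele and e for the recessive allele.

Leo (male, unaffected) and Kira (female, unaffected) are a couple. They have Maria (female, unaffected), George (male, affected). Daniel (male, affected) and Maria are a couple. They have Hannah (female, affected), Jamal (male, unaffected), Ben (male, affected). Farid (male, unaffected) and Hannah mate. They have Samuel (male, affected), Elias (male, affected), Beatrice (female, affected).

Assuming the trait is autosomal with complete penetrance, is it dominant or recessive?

Leo and Kira are both unaffected yet have an affected child George. Under dominance, an affected child requires at least one affected parent, so the trait cannot be dominant.

recessive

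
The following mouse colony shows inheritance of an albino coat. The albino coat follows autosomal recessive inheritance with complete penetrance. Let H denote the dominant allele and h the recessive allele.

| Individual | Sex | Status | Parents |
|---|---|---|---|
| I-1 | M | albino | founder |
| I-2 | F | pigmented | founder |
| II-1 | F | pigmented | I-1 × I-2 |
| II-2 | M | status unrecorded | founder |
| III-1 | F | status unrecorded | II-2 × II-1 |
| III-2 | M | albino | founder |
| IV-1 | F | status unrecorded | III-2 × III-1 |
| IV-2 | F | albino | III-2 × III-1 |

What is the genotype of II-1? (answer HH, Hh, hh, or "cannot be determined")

From phenotype alone, II-1 is HH or Hh.
II-1 is pigmented so carries H and received h from I-1 (hh), so II-1 is Hh.

Hh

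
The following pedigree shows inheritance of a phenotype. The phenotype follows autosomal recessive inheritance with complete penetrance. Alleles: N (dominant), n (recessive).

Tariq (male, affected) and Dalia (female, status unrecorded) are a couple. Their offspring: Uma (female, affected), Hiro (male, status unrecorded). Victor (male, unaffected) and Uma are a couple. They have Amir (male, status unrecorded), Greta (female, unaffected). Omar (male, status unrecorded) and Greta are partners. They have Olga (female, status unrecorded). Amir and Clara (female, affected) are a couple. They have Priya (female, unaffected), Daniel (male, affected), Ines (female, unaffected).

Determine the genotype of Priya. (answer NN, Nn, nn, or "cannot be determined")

Nn

From phenotype alone, Priya is NN or Nn.
Priya is unaffected so carries N and received n from Clara (nn), so Priya is Nn.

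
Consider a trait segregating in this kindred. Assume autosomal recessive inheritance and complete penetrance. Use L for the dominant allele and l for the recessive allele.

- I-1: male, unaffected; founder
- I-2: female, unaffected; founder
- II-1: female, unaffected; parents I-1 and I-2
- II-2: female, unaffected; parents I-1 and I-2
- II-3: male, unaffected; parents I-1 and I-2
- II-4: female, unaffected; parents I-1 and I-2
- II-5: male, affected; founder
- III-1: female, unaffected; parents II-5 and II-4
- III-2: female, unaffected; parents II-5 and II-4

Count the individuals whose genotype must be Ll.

2

Obligate heterozygotes: III-1 is unaffected so carries L and received l from II-5 (ll), so III-1 is Ll; III-2 is unaffected so carries L and received l from II-5 (ll), so III-2 is Ll.
Every other individual is either homozygous by phenotype or has at least one consistent homozygous assignment, so the count is 2.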